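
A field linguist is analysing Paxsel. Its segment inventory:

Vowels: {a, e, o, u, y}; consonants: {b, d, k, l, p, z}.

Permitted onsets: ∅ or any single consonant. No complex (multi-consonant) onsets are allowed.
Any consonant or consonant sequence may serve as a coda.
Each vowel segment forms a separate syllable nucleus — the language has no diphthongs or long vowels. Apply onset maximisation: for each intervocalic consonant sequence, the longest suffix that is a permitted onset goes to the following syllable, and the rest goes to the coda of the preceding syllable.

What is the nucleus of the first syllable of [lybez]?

y

The vowels are y, e — 2 nuclei, so 2 syllables.
The first nucleus (vowel 1 from the left) is /y/.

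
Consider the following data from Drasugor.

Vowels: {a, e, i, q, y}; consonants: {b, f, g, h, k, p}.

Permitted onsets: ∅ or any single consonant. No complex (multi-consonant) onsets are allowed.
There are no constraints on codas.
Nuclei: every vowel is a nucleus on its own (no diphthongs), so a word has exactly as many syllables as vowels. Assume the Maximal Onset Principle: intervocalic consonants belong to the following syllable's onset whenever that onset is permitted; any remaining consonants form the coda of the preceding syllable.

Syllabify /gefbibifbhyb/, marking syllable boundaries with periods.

Nuclei (vowels): e, i, i, y → 4 syllables.
V1 /e/ – V2 /i/: cluster /fb/ — the longest permitted-onset suffix is /b/; onset = /b/, preceding coda = /f/.
V2 /i/ – V3 /i/: /b/ is a single consonant, so it becomes the next onset.
V3 /i/ – V4 /y/: /fbh/; trying suffixes from longest down, /h/ is the first permitted one, so coda /fb/ | onset /h/.

gef.bi.bifb.hyb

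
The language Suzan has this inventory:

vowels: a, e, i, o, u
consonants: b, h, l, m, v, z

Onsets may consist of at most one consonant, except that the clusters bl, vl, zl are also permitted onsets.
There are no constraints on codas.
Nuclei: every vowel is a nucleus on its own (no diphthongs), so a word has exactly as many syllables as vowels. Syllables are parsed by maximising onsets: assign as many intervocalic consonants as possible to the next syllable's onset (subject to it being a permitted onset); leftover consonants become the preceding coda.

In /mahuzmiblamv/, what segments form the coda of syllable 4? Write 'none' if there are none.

mv

The vowels are a, u, i, a — 4 nuclei, so 4 syllables.
V1 /a/ – V2 /u/: just /h/ — single C goes to the following onset.
V2 /u/ – V3 /i/: /zm/; trying suffixes from longest down, /m/ is the first permitted one, so coda /z/ | onset /m/.
V3 /i/ – V4 /a/: /bl/ is a licit onset in full, so it all attaches to the next syllable.
Putting it together: ma.huz.mi.blamv.
Syllable 4 is /blamv/: onset /bl/, nucleus /a/, coda /mv/.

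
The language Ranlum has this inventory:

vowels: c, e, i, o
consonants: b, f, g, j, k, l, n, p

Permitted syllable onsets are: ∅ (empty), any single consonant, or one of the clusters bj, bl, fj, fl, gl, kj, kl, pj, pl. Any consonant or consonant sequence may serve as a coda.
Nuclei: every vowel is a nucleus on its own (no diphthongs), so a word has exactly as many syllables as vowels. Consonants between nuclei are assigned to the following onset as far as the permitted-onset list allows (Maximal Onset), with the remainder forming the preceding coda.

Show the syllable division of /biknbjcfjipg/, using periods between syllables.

bikn.bjc.fjipg

Vowels present: i, c, i; each is a nucleus, giving 3 syllables.
/i…c/ gap (V1→V2): /knbj/; trying suffixes from longest down, /bj/ is the first permitted one, so coda /kn/ | onset /bj/.
/c…i/ gap (V2→V3): /fj/ — entire cluster is a permitted onset → onset /fj/, coda ∅.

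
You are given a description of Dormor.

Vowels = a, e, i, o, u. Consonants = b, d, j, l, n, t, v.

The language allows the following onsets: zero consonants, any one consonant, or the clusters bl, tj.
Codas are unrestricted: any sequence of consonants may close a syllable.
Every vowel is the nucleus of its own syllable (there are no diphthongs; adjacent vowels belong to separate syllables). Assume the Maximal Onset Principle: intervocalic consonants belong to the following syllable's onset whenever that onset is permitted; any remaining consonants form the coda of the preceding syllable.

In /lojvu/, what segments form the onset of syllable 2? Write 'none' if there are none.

Vowels present: o, u; each is a nucleus, giving 2 syllables.
σ1/σ2 boundary: /jv/; trying suffixes from longest down, /v/ is the first permitted one, so coda /j/ | onset /v/.
Result: loj.vu.
Syllable 2 is /vu/: onset /v/, nucleus /u/, coda ∅.

v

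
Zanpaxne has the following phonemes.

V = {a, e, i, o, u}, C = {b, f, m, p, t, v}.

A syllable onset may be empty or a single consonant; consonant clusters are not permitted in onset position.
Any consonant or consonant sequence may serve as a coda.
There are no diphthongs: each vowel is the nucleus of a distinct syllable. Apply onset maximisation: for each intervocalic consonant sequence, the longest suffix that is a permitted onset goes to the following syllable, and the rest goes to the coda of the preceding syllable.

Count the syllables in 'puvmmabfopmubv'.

4

The vowels are u, a, o, u — 4 nuclei, so 4 syllables.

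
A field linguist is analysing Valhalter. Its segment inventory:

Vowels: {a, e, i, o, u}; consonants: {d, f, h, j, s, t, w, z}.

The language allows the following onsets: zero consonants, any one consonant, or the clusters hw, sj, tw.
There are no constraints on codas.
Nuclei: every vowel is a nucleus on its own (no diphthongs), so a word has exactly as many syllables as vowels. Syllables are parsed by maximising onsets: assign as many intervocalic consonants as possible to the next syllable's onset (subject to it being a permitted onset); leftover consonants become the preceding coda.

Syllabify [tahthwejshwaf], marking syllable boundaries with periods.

Vowels present: a, e, a; each is a nucleus, giving 3 syllables.
Between /a/ (V1) and /e/ (V2): cluster /hthw/ — the longest permitted-onset suffix is /hw/; onset = /hw/, preceding coda = /ht/.
Between /e/ (V2) and /a/ (V3): /jshw/ — longest licit onset from the right is /hw/, leaving /js/ as coda.

taht.hwejs.hwaf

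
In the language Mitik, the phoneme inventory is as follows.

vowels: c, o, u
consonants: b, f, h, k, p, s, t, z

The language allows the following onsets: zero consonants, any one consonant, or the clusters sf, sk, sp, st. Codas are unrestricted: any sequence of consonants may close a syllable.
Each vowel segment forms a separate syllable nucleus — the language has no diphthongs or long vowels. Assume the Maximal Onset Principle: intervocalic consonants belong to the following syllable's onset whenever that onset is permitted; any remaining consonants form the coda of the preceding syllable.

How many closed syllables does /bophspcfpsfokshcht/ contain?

Nuclei (vowels): o, c, o, c → 4 syllables.
Between /o/ (V1) and /c/ (V2): /phsp/; trying suffixes from longest down, /sp/ is the first permitted one, so coda /ph/ | onset /sp/.
Between /c/ (V2) and /o/ (V3): /fpsf/ splits as /fp/ + /sf/ (/sf/ is the longest suffix that is a licit onset).
Between /o/ (V3) and /c/ (V4): /ksh/; trying suffixes from longest down, /h/ is the first permitted one, so coda /ks/ | onset /h/.
So the parse is boph.spcfp.sfoks.hcht.
Classifying each syllable: /boph/ (closed), /spcfp/ (closed), /sfoks/ (closed), /hcht/ (closed).
Closed syllables: 4.

4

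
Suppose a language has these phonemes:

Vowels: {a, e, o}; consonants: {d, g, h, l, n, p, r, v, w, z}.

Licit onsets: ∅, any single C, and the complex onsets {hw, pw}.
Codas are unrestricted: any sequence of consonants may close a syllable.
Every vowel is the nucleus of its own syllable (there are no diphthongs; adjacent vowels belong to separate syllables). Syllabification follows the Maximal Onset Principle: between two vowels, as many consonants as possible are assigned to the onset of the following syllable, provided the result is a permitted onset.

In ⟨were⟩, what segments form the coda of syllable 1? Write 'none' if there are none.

none

The vowels are e, e — 2 nuclei, so 2 syllables.
/e…e/ gap (V1→V2): /r/ → onset of the next syllable (single consonants are always licit onsets).
Putting it together: we.re.
Syllable 1 is /we/: onset /w/, nucleus /e/, coda ∅.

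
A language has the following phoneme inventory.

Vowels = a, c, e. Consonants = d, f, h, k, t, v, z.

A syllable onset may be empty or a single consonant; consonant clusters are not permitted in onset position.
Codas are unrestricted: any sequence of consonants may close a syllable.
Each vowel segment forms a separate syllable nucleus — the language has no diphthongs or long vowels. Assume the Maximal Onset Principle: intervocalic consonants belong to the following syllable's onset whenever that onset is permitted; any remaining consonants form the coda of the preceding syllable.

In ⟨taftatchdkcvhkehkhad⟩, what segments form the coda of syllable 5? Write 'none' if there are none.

Nuclei (vowels): a, a, c, c, e, a → 6 syllables.
/a…a/ gap (V1→V2): /ft/ — longest licit onset from the right is /t/, leaving /f/ as coda.
/a…c/ gap (V2→V3): /t/ → onset of the next syllable (single consonants are always licit onsets).
/c…c/ gap (V3→V4): /hdk/ splits as /hd/ + /k/ (/k/ is the longest suffix that is a licit onset).
/c…e/ gap (V4→V5): cluster /vhk/ — the longest permitted-onset suffix is /k/; onset = /k/, preceding coda = /vh/.
/e…a/ gap (V5→V6): cluster /hkh/ — the longest permitted-onset suffix is /h/; onset = /h/, preceding coda = /hk/.
So the parse is taf.ta.tchd.kcvh.kehk.had.
Syllable 5 is /kehk/: onset /k/, nucleus /e/, coda /hk/.

hk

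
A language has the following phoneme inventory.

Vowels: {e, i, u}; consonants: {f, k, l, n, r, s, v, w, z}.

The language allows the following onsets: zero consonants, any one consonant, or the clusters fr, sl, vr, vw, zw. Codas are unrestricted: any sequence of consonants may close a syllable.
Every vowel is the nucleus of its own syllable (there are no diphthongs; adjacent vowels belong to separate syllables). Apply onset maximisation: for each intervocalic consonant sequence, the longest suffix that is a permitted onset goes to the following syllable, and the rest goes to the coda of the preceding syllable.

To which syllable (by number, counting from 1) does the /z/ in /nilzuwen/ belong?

2

Nuclei (vowels): i, u, e → 3 syllables.
V1 /i/ – V2 /u/: /lz/ splits as /l/ + /z/ (/z/ is the longest suffix that is a licit onset).
V2 /u/ – V3 /e/: just /w/ — single C goes to the following onset.
Putting it together: nil.zu.wen.
The /z/ is in the onset of syllable 2 (/zu/).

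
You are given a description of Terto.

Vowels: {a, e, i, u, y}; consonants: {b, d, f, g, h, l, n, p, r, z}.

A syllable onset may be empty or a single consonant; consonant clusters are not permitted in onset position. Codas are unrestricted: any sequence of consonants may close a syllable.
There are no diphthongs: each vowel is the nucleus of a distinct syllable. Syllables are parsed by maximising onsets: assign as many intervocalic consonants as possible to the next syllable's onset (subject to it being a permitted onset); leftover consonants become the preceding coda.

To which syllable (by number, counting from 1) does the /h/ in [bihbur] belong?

1

Nuclei (vowels): i, u → 2 syllables.
V1 /i/ – V2 /u/: cluster /hb/ — the longest permitted-onset suffix is /b/; onset = /b/, preceding coda = /h/.
Putting it together: bih.bur.
The /h/ is in the coda of syllable 1 (/bih/).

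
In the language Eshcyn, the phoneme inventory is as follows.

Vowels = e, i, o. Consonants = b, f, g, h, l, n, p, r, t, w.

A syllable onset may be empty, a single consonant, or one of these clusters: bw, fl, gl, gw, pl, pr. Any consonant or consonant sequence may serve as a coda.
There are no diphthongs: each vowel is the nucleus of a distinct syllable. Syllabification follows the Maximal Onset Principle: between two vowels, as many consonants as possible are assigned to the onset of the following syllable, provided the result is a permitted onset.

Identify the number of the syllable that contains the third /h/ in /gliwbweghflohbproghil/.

5

The vowels are i, e, o, o, i — 5 nuclei, so 5 syllables.
σ1/σ2 boundary: /wbw/ — longest licit onset from the right is /bw/, leaving /w/ as coda.
σ2/σ3 boundary: /ghfl/ — longest licit onset from the right is /fl/, leaving /gh/ as coda.
σ3/σ4 boundary: /hbpr/ — longest licit onset from the right is /pr/, leaving /hb/ as coda.
σ4/σ5 boundary: cluster /gh/ — the longest permitted-onset suffix is /h/; onset = /h/, preceding coda = /g/.
Putting it together: gliw.bwegh.flohb.prog.hil.
The third /h/ is in the onset of syllable 5 (/hil/).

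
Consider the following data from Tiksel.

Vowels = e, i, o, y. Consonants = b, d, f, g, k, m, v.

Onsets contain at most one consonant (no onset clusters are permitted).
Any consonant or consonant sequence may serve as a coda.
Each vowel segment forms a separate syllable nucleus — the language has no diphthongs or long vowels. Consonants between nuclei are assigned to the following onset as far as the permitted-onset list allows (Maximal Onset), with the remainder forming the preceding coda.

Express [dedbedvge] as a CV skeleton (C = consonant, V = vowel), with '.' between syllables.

CVC.CVCC.CV

Nuclei (vowels): e, e, e → 3 syllables.
V1 /e/ – V2 /e/: cluster /db/ — the longest permitted-onset suffix is /b/; onset = /b/, preceding coda = /d/.
V2 /e/ – V3 /e/: /dvg/ splits as /dv/ + /g/ (/g/ is the longest suffix that is a licit onset).
Result: ded.bedv.ge.
Mapping each syllable to C/V: /ded/ → CVC, /bedv/ → CVCC, /ge/ → CV.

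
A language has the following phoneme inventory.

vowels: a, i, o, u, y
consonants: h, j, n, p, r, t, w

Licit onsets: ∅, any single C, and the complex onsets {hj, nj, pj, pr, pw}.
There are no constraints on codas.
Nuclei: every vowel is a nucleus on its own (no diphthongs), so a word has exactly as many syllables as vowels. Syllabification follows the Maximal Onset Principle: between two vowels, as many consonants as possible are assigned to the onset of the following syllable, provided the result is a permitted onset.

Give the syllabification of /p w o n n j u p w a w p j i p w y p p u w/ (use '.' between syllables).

pwon.nju.pwaw.pji.pwyp.puw

Nuclei (vowels): o, u, a, i, y, u → 6 syllables.
σ1/σ2 boundary: cluster /nnj/ — the longest permitted-onset suffix is /nj/; onset = /nj/, preceding coda = /n/.
σ2/σ3 boundary: /pw/ — entire cluster is a permitted onset → onset /pw/, coda ∅.
σ3/σ4 boundary: /wpj/ splits as /w/ + /pj/ (/pj/ is the longest suffix that is a licit onset).
σ4/σ5 boundary: cluster /pw/ — /pw/ is itself a permitted onset, so the whole cluster goes right; preceding coda = ∅.
σ5/σ6 boundary: /pp/ splits as /p/ + /p/ (/p/ is the longest suffix that is a licit onset).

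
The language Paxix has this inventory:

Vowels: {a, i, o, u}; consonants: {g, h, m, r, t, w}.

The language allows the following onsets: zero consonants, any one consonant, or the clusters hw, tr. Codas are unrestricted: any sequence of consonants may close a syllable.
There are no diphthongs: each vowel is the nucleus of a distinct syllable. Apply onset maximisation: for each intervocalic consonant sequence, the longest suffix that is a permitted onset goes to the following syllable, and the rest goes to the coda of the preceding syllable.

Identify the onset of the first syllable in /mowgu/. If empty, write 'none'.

m

Nuclei (vowels): o, u → 2 syllables.
σ1/σ2 boundary: /wg/ — longest licit onset from the right is /g/, leaving /w/ as coda.
Result: mow.gu.
Syllable 1 is /mow/: onset /m/, nucleus /o/, coda /w/.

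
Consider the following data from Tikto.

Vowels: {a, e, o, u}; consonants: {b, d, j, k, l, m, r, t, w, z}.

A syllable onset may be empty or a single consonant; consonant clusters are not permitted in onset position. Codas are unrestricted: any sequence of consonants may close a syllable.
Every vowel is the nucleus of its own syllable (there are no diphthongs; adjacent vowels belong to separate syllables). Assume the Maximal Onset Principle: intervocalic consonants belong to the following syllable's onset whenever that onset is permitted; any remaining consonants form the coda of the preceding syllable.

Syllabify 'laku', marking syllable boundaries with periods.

Vowels present: a, u; each is a nucleus, giving 2 syllables.
V1 /a/ – V2 /u/: /k/ is a single consonant, so it becomes the next onset.

la.ku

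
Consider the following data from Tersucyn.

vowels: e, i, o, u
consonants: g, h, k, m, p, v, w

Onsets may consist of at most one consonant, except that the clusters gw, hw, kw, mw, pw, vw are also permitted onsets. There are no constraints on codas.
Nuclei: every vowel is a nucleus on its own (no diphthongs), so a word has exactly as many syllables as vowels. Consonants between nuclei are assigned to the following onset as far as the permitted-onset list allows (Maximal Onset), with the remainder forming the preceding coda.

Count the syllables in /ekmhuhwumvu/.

4

The vowels are e, u, u, u — 4 nuclei, so 4 syllables.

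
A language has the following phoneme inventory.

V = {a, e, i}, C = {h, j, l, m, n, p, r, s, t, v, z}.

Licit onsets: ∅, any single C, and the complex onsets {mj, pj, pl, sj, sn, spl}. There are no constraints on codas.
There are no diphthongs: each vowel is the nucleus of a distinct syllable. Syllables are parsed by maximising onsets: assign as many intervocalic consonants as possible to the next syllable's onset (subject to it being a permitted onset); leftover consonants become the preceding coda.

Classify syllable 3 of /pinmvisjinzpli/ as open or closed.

closed

Nuclei (vowels): i, i, i, i → 4 syllables.
V1 /i/ – V2 /i/: /nmv/ — longest licit onset from the right is /v/, leaving /nm/ as coda.
V2 /i/ – V3 /i/: cluster /sj/ — /sj/ is itself a permitted onset, so the whole cluster goes right; preceding coda = ∅.
V3 /i/ – V4 /i/: cluster /nzpl/ — the longest permitted-onset suffix is /pl/; onset = /pl/, preceding coda = /nz/.
Putting it together: pinm.vi.sjinz.pli.
Syllable 3 is /sjinz/ with coda /nz/, so it is closed.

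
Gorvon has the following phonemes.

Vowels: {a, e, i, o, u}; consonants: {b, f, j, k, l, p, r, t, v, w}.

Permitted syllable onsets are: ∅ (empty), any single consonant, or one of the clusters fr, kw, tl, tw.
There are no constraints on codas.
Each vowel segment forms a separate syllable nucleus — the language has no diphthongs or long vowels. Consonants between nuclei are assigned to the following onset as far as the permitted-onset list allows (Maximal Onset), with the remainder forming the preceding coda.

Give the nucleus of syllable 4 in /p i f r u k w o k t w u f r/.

u

Vowels present: i, u, o, u; each is a nucleus, giving 4 syllables.
The fourth nucleus (vowel 4 from the left) is /u/.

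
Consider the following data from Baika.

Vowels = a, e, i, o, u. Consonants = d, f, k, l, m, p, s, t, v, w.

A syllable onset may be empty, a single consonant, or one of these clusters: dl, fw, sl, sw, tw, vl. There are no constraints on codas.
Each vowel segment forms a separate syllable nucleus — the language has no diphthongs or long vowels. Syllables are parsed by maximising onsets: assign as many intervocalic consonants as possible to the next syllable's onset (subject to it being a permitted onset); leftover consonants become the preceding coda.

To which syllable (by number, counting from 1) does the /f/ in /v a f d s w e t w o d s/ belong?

1

The vowels are a, e, o — 3 nuclei, so 3 syllables.
V1 /a/ – V2 /e/: cluster /fdsw/ — the longest permitted-onset suffix is /sw/; onset = /sw/, preceding coda = /fd/.
V2 /e/ – V3 /o/: cluster /tw/ — /tw/ is itself a permitted onset, so the whole cluster goes right; preceding coda = ∅.
So the parse is vafd.swe.twods.
The /f/ is in the coda of syllable 1 (/vafd/).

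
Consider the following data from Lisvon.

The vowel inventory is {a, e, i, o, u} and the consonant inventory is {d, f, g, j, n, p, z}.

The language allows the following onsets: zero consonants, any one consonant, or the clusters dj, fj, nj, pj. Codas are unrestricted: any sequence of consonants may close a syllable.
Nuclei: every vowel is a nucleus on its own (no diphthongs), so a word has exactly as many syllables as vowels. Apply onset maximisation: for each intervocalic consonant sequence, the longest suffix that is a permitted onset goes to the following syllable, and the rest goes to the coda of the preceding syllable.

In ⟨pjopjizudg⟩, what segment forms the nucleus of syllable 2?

Nuclei (vowels): o, i, u → 3 syllables.
The second nucleus (vowel 2 from the left) is /i/.

i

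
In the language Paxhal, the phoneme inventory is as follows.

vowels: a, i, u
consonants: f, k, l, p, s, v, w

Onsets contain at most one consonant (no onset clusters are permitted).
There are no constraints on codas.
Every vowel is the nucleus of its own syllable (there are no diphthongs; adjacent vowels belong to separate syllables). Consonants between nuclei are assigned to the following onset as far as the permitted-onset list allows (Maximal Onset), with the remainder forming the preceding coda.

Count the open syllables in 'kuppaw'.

0

Nuclei (vowels): u, a → 2 syllables.
V1 /u/ – V2 /a/: cluster /pp/ — the longest permitted-onset suffix is /p/; onset = /p/, preceding coda = /p/.
Result: kup.paw.
Classifying each syllable: /kup/ (closed), /paw/ (closed).
Open syllables: 0.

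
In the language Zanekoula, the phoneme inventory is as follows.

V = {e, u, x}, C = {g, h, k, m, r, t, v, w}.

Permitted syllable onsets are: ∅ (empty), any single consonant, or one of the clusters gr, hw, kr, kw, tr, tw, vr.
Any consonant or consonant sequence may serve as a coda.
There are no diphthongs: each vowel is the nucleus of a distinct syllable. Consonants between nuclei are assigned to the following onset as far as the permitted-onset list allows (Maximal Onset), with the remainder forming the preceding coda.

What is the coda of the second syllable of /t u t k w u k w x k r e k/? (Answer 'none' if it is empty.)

none

Vowels present: u, u, x, e; each is a nucleus, giving 4 syllables.
V1 /u/ – V2 /u/: /tkw/ — longest licit onset from the right is /kw/, leaving /t/ as coda.
V2 /u/ – V3 /x/: cluster /kw/ — /kw/ is itself a permitted onset, so the whole cluster goes right; preceding coda = ∅.
V3 /x/ – V4 /e/: /kr/ is a licit onset in full, so it all attaches to the next syllable.
Result: tut.kwu.kwx.krek.
Syllable 2 is /kwu/: onset /kw/, nucleus /u/, coda ∅.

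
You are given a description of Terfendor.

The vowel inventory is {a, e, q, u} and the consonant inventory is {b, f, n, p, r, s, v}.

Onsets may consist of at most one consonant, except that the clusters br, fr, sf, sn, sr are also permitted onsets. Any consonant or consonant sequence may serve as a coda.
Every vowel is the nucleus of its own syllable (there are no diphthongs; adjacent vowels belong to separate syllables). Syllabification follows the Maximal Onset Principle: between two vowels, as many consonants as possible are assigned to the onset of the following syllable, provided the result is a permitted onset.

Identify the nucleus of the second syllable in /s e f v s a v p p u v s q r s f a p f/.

Nuclei (vowels): e, a, u, q, a → 5 syllables.
The second nucleus (vowel 2 from the left) is /a/.

a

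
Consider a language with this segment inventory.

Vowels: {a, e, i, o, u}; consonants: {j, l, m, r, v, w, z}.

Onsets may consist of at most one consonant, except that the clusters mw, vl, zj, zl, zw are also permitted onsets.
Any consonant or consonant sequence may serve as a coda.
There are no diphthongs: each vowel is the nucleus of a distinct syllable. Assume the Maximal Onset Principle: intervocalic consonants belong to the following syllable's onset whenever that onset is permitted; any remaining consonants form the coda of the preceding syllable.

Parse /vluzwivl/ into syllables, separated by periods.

The vowels are u, i — 2 nuclei, so 2 syllables.
σ1/σ2 boundary: cluster /zw/ — /zw/ is itself a permitted onset, so the whole cluster goes right; preceding coda = ∅.

vlu.zwivl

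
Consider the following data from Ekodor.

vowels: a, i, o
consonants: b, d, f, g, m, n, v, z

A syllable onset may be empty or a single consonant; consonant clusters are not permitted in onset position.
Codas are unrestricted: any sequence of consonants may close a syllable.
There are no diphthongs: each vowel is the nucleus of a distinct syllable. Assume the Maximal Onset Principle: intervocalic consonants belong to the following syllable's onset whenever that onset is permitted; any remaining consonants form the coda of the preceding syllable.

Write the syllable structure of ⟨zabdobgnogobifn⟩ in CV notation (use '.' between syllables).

Vowels present: a, o, o, o, i; each is a nucleus, giving 5 syllables.
V1 /a/ – V2 /o/: /bd/ splits as /b/ + /d/ (/d/ is the longest suffix that is a licit onset).
V2 /o/ – V3 /o/: /bgn/ splits as /bg/ + /n/ (/n/ is the longest suffix that is a licit onset).
V3 /o/ – V4 /o/: just /g/ — single C goes to the following onset.
V4 /o/ – V5 /i/: /b/ is a single consonant, so it becomes the next onset.
So the parse is zab.dobg.no.go.bifn.
Mapping each syllable to C/V: /zab/ → CVC, /dobg/ → CVCC, /no/ → CV, /go/ → CV, /bifn/ → CVCC.

CVC.CVCC.CV.CV.CVCC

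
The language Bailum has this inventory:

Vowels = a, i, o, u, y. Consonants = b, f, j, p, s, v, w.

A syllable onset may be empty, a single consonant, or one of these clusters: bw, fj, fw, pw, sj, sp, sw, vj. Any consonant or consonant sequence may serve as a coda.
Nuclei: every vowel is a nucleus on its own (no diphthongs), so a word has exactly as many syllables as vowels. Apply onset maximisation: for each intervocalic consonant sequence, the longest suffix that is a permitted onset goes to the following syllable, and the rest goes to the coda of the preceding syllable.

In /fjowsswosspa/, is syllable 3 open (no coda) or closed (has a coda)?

open

The vowels are o, o, a — 3 nuclei, so 3 syllables.
/o…o/ gap (V1→V2): /wssw/ splits as /ws/ + /sw/ (/sw/ is the longest suffix that is a licit onset).
/o…a/ gap (V2→V3): /ssp/; trying suffixes from longest down, /sp/ is the first permitted one, so coda /s/ | onset /sp/.
Result: fjows.swos.spa.
Syllable 3 is /spa/; it ends in its nucleus with no coda, so it is open.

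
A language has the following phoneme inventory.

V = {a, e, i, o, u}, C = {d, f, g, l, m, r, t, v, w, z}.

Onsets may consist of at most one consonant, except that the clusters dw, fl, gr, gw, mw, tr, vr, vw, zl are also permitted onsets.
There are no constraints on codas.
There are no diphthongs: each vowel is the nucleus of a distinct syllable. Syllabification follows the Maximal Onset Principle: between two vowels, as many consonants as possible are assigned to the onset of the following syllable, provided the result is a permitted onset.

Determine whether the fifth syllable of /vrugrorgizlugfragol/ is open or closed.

Vowels present: u, o, i, u, a, o; each is a nucleus, giving 6 syllables.
V1 /u/ – V2 /o/: cluster /gr/ — /gr/ is itself a permitted onset, so the whole cluster goes right; preceding coda = ∅.
V2 /o/ – V3 /i/: /rg/ splits as /r/ + /g/ (/g/ is the longest suffix that is a licit onset).
V3 /i/ – V4 /u/: cluster /zl/ — /zl/ is itself a permitted onset, so the whole cluster goes right; preceding coda = ∅.
V4 /u/ – V5 /a/: /gfr/ — longest licit onset from the right is /r/, leaving /gf/ as coda.
V5 /a/ – V6 /o/: /g/ → onset of the next syllable (single consonants are always licit onsets).
Putting it together: vru.gror.gi.zlugf.ra.gol.
Syllable 5 is /ra/; it ends in its nucleus with no coda, so it is open.

open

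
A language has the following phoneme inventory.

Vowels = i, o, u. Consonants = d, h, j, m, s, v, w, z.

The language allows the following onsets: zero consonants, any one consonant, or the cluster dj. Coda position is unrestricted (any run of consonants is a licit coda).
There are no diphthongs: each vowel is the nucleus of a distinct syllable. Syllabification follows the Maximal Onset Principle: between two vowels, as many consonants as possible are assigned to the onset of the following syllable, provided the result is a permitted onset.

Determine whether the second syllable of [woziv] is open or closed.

closed

Nuclei (vowels): o, i → 2 syllables.
/o…i/ gap (V1→V2): /z/ → onset of the next syllable (single consonants are always licit onsets).
Result: wo.ziv.
Syllable 2 is /ziv/ with coda /v/, so it is closed.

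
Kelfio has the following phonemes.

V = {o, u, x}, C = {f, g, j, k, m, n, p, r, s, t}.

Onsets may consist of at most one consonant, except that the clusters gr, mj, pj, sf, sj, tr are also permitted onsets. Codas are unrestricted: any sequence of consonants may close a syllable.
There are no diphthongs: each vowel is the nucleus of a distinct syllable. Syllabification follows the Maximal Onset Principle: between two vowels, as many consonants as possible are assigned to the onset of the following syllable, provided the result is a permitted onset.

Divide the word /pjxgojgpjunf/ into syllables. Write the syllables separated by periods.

Vowels present: x, o, u; each is a nucleus, giving 3 syllables.
V1 /x/ – V2 /o/: just /g/ — single C goes to the following onset.
V2 /o/ – V3 /u/: /jgpj/ — longest licit onset from the right is /pj/, leaving /jg/ as coda.

pjx.gojg.pjunf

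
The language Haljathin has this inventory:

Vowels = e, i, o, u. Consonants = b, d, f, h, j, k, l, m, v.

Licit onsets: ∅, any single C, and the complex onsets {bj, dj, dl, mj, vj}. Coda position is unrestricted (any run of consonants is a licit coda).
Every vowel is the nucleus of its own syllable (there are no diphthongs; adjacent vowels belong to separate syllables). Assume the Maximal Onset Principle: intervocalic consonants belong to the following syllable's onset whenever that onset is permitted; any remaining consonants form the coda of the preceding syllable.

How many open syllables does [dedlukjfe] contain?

2

Vowels present: e, u, e; each is a nucleus, giving 3 syllables.
/e…u/ gap (V1→V2): /dl/ is a licit onset in full, so it all attaches to the next syllable.
/u…e/ gap (V2→V3): /kjf/; trying suffixes from longest down, /f/ is the first permitted one, so coda /kj/ | onset /f/.
Syllabification: de.dlukj.fe.
Classifying each syllable: /de/ (open), /dlukj/ (closed), /fe/ (open).
Open syllables: 2.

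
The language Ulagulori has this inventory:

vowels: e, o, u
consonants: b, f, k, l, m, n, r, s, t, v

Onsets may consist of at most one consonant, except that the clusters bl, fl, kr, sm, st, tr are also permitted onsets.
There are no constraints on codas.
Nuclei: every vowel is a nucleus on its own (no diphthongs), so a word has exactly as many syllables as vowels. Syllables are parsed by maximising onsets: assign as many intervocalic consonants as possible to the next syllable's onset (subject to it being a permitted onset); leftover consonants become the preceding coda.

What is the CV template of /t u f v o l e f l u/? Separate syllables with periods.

Nuclei (vowels): u, o, e, u → 4 syllables.
V1 /u/ – V2 /o/: cluster /fv/ — the longest permitted-onset suffix is /v/; onset = /v/, preceding coda = /f/.
V2 /o/ – V3 /e/: /l/ → onset of the next syllable (single consonants are always licit onsets).
V3 /e/ – V4 /u/: cluster /fl/ — /fl/ is itself a permitted onset, so the whole cluster goes right; preceding coda = ∅.
So the parse is tuf.vo.le.flu.
Mapping each syllable to C/V: /tuf/ → CVC, /vo/ → CV, /le/ → CV, /flu/ → CCV.

CVC.CV.CV.CCV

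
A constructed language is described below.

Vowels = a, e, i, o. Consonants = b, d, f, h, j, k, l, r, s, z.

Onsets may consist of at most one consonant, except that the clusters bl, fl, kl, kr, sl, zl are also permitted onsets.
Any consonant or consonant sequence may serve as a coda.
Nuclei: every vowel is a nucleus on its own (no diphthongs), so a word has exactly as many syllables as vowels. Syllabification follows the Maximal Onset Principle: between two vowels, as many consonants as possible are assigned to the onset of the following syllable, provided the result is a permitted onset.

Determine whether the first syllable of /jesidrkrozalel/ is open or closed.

The vowels are e, i, o, a, e — 5 nuclei, so 5 syllables.
σ1/σ2 boundary: /s/ → onset of the next syllable (single consonants are always licit onsets).
σ2/σ3 boundary: cluster /drkr/ — the longest permitted-onset suffix is /kr/; onset = /kr/, preceding coda = /dr/.
σ3/σ4 boundary: /z/ → onset of the next syllable (single consonants are always licit onsets).
σ4/σ5 boundary: /l/ is a single consonant, so it becomes the next onset.
So the parse is je.sidr.kro.za.lel.
Syllable 1 is /je/; it ends in its nucleus with no coda, so it is open.

open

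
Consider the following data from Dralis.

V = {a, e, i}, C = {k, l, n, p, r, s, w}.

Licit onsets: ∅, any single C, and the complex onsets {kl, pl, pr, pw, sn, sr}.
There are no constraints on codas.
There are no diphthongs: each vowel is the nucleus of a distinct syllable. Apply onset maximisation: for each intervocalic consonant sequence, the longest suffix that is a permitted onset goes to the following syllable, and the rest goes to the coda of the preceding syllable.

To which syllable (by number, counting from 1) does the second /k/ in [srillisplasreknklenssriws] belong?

5

The vowels are i, i, a, e, e, i — 6 nuclei, so 6 syllables.
V1 /i/ – V2 /i/: cluster /ll/ — the longest permitted-onset suffix is /l/; onset = /l/, preceding coda = /l/.
V2 /i/ – V3 /a/: /spl/ — longest licit onset from the right is /pl/, leaving /s/ as coda.
V3 /a/ – V4 /e/: /sr/ is a licit onset in full, so it all attaches to the next syllable.
V4 /e/ – V5 /e/: cluster /knkl/ — the longest permitted-onset suffix is /kl/; onset = /kl/, preceding coda = /kn/.
V5 /e/ – V6 /i/: /nssr/ splits as /ns/ + /sr/ (/sr/ is the longest suffix that is a licit onset).
So the parse is sril.lis.pla.srekn.klens.sriws.
The second /k/ is in the onset of syllable 5 (/klens/).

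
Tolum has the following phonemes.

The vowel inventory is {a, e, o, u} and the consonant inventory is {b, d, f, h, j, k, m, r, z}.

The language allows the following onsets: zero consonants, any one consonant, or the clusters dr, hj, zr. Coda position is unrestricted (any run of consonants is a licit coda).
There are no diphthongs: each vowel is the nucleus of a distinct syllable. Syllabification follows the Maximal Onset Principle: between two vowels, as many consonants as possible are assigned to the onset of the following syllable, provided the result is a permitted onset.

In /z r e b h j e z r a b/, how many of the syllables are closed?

Vowels present: e, e, a; each is a nucleus, giving 3 syllables.
σ1/σ2 boundary: /bhj/ — longest licit onset from the right is /hj/, leaving /b/ as coda.
σ2/σ3 boundary: /zr/ is a licit onset in full, so it all attaches to the next syllable.
Syllabification: zreb.hje.zrab.
Classifying each syllable: /zreb/ (closed), /hje/ (open), /zrab/ (closed).
Closed syllables: 2.

2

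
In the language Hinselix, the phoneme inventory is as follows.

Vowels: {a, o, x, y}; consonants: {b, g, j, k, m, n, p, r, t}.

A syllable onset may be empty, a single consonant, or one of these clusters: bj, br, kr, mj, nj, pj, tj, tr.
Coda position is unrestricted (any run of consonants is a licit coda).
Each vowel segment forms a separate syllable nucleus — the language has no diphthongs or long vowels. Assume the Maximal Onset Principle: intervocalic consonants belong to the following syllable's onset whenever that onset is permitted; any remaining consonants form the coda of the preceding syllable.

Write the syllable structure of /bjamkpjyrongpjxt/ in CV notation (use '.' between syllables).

Nuclei (vowels): a, y, o, x → 4 syllables.
/a…y/ gap (V1→V2): /mkpj/ — longest licit onset from the right is /pj/, leaving /mk/ as coda.
/y…o/ gap (V2→V3): /r/ → onset of the next syllable (single consonants are always licit onsets).
/o…x/ gap (V3→V4): /ngpj/ — longest licit onset from the right is /pj/, leaving /ng/ as coda.
Syllabification: bjamk.pjy.rong.pjxt.
Mapping each syllable to C/V: /bjamk/ → CCVCC, /pjy/ → CCV, /rong/ → CVCC, /pjxt/ → CCVC.

CCVCC.CCV.CVCC.CCVC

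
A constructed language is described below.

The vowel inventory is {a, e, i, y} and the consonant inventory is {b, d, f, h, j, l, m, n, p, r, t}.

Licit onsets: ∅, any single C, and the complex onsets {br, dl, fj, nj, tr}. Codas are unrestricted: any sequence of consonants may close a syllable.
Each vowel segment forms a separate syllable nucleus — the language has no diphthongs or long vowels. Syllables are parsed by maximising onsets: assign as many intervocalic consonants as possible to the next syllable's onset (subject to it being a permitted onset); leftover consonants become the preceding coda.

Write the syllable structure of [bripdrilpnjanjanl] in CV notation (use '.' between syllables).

The vowels are i, i, a, a — 4 nuclei, so 4 syllables.
/i…i/ gap (V1→V2): /pdr/; trying suffixes from longest down, /r/ is the first permitted one, so coda /pd/ | onset /r/.
/i…a/ gap (V2→V3): /lpnj/; trying suffixes from longest down, /nj/ is the first permitted one, so coda /lp/ | onset /nj/.
/a…a/ gap (V3→V4): cluster /nj/ — /nj/ is itself a permitted onset, so the whole cluster goes right; preceding coda = ∅.
Putting it together: bripd.rilp.nja.njanl.
Mapping each syllable to C/V: /bripd/ → CCVCC, /rilp/ → CVCC, /nja/ → CCV, /njanl/ → CCVCC.

CCVCC.CVCC.CCV.CCVCC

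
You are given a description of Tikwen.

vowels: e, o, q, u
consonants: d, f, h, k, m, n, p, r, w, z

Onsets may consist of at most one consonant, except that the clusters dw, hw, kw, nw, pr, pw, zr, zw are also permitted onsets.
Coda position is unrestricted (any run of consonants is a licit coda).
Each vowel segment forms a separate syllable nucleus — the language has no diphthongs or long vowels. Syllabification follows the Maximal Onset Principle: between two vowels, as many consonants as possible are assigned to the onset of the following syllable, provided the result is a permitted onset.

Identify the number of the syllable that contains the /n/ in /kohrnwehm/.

2

Vowels present: o, e; each is a nucleus, giving 2 syllables.
/o…e/ gap (V1→V2): /hrnw/; trying suffixes from longest down, /nw/ is the first permitted one, so coda /hr/ | onset /nw/.
Syllabification: kohr.nwehm.
The /n/ is in the onset of syllable 2 (/nwehm/).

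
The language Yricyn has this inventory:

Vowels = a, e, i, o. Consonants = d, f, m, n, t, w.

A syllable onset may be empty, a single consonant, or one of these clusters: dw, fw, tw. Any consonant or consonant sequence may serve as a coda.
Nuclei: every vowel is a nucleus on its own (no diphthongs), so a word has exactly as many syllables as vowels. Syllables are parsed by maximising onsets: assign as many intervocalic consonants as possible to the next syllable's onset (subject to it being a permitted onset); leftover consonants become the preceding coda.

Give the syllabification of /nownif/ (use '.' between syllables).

The vowels are o, i — 2 nuclei, so 2 syllables.
σ1/σ2 boundary: /wn/ — longest licit onset from the right is /n/, leaving /w/ as coda.

now.nif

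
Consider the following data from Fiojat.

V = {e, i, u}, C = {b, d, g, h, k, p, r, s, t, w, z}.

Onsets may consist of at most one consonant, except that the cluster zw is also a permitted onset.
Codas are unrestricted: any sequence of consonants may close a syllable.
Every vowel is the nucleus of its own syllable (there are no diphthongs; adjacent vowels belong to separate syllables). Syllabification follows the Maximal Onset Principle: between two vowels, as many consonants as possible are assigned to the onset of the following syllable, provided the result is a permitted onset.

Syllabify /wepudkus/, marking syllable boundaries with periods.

Nuclei (vowels): e, u, u → 3 syllables.
/e…u/ gap (V1→V2): /p/ → onset of the next syllable (single consonants are always licit onsets).
/u…u/ gap (V2→V3): cluster /dk/ — the longest permitted-onset suffix is /k/; onset = /k/, preceding coda = /d/.

we.pud.kus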